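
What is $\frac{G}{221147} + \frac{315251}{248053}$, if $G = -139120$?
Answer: $\frac{35207679537}{54856176791} \approx 0.64182$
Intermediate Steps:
$\frac{G}{221147} + \frac{315251}{248053} = - \frac{139120}{221147} + \frac{315251}{248053} = \frac{35207679537}{54856176791}$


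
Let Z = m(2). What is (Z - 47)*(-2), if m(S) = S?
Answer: 90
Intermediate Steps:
Z = 2
(Z - 47)*(-2) = (2 - 47)*(-2) = -45*(-2) = 90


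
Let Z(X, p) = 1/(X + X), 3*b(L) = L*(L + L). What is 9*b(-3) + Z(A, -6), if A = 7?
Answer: 757/14 ≈ 54.071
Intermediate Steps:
b(L) = 2*L²/3 (b(L) = (L*(L + L))/3 = (L*(2*L))/3 = (2*L²)/3 = 2*L²/3)
Z(X, p) = 1/(2*X)
9*b(-3) + Z(A, -6) = 9*((⅔)*(-3)²) + (½)/7 = 9*((⅔)*9) + (½)*(⅐) = 9*6 + 1/14 = 54 + 1/14 = 757/14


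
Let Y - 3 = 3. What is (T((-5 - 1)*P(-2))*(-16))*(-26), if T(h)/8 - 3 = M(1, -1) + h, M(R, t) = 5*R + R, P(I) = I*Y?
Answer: 269568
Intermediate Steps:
Y = 6 (Y = 3 + 3 = 6)
P(I) = 6*I (P(I) = I*6 = 6*I)
M(R, t) = 6*R
T(h) = 72 + 8*h (T(h) = 24 + 8*(6*1 + h) = 24 + 8*(6 + h) = 24 + (48 + 8*h) = 72 + 8*h)
(T((-5 - 1)*P(-2))*(-16))*(-26) = ((72 + 8*((-5 - 1)*(6*(-2))))*(-16))*(-26) = ((72 + 8*(-6*(-12)))*(-16))*(-26) = ((72 + 8*72)*(-16))*(-26) = ((72 + 576)*(-16))*(-26) = (648*(-16))*(-26) = -10368*(-26) = 269568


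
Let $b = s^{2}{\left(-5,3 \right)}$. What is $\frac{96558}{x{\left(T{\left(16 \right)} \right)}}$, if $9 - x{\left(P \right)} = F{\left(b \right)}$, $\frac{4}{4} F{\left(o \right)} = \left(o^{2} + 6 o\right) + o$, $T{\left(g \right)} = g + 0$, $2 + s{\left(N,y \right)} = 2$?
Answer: $\frac{32186}{3} \approx 10729.0$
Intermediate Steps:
$s{\left(N,y \right)} = 0$ ($s{\left(N,y \right)} = -2 + 2 = 0$)
$T{\left(g \right)} = g$
$b = 0$ ($b = 0^{2} = 0$)
$F{\left(o \right)} = o^{2} + 7 o$ ($F{\left(o \right)} = \left(o^{2} + 6 o\right) + o = o^{2} + 7 o$)
$x{\left(P \right)} = 9$ ($x{\left(P \right)} = 9 - 0 \left(7 + 0\right) = 9 - 0 \cdot 7 = 9 - 0 = 9 + 0 = 9$)
$\frac{96558}{x{\left(T{\left(16 \right)} \right)}} = \frac{96558}{9} = 96558 \cdot \frac{1}{9} = \frac{32186}{3}$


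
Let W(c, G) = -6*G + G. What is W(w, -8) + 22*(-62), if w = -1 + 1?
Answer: -1324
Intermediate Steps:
w = 0
W(c, G) = -5*G
W(w, -8) + 22*(-62) = -5*(-8) + 22*(-62) = 40 - 1364 = -1324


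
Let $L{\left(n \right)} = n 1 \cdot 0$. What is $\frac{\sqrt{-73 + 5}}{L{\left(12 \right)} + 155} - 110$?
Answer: $-110 + \frac{2 i \sqrt{17}}{155} \approx -110.0 + 0.053201 i$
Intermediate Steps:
$L{\left(n \right)} = 0$ ($L{\left(n \right)} = n 0 = 0$)
$\frac{\sqrt{-73 + 5}}{L{\left(12 \right)} + 155} - 110 = \frac{\sqrt{-73 + 5}}{0 + 155} - 110 = \frac{\sqrt{-68}}{155} - 110 = \frac{2 i \sqrt{17}}{155} - 110 = -110 + \frac{2 i \sqrt{17}}{155}$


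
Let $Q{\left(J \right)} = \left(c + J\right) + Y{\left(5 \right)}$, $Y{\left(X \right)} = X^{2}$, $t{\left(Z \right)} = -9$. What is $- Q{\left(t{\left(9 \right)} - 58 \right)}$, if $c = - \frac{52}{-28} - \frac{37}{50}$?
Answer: $\frac{14309}{350} \approx 40.883$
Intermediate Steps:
$c = \frac{391}{350}$ ($c = \left(-52\right) \left(- \frac{1}{28}\right) - \frac{37}{50} = \frac{13}{7} - \frac{37}{50} = \frac{391}{350} \approx 1.1171$)
$Q{\left(J \right)} = \frac{9141}{350} + J$ ($Q{\left(J \right)} = \left(\frac{391}{350} + J\right) + 5^{2} = \left(\frac{391}{350} + J\right) + 25 = \frac{9141}{350} + J$)
$- Q{\left(t{\left(9 \right)} - 58 \right)} = - (\frac{9141}{350} - 67) = \left(-1\right) \left(- \frac{14309}{350}\right) = \frac{14309}{350}$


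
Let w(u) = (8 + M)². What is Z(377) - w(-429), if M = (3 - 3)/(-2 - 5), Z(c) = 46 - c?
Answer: -395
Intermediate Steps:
M = 0 (M = 0/(-7) = 0*(-⅐) = 0)
w(u) = 64 (w(u) = (8 + 0)² = 8² = 64)
Z(377) - w(-429) = (46 - 1*377) - 1*64 = (46 - 377) - 64 = -331 - 64 = -395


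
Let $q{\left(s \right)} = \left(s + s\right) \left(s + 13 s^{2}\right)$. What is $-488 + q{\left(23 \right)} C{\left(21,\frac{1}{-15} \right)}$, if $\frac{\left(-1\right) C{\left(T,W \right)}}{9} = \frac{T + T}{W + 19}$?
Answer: $- \frac{449949148}{71} \approx -6.3373 \cdot 10^{6}$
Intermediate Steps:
$C{\left(T,W \right)} = - \frac{18 T}{19 + W}$ ($C{\left(T,W \right)} = - 9 \frac{T + T}{W + 19} = - 9 \frac{2 T}{19 + W} = - \frac{18 T}{19 + W}$)
$q{\left(s \right)} = 2 s \left(s + 13 s^{2}\right)$
$-488 + q{\left(23 \right)} C{\left(21,\frac{1}{-15} \right)} = -488 + 23^{2} \left(2 + 26 \cdot 23\right) \left(\left(-18\right) 21 \frac{1}{19 + \frac{1}{-15}}\right) = -488 + 529 \left(2 + 598\right) \left(\left(-18\right) 21 \frac{1}{19 - \frac{1}{15}}\right) = -488 + 529 \cdot 600 \left(\left(-18\right) 21 \frac{1}{\frac{284}{15}}\right) = -488 + 317400 \left(\left(-18\right) 21 \cdot \frac{15}{284}\right) = -488 + 317400 \left(- \frac{2835}{142}\right) = -488 - \frac{449914500}{71} = - \frac{449949148}{71}$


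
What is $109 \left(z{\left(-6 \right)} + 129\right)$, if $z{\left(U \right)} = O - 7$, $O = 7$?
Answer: $14061$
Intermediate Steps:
$z{\left(U \right)} = 0$ ($z{\left(U \right)} = 7 - 7 = 0$)
$109 \left(z{\left(-6 \right)} + 129\right) = 109 \left(0 + 129\right) = 109 \cdot 129 = 14061$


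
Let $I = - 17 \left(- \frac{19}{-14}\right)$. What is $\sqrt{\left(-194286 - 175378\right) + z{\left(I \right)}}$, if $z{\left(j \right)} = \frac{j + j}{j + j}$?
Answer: $i \sqrt{369663} \approx 608.0 i$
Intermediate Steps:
$I = - \frac{323}{14}$ ($I = - 17 \left(\left(-19\right) \left(- \frac{1}{14}\right)\right) = \left(-17\right) \frac{19}{14} = - \frac{323}{14} \approx -23.071$)
$z{\left(j \right)} = 1$ ($z{\left(j \right)} = \frac{2 j}{2 j} = 2 j \frac{1}{2 j} = 1$)
$\sqrt{\left(-194286 - 175378\right) + z{\left(I \right)}} = \sqrt{\left(-194286 - 175378\right) + 1} = \sqrt{-369664 + 1} = \sqrt{-369663} = i \sqrt{369663}$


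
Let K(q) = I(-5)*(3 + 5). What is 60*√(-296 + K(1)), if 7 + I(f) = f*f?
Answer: 120*I*√38 ≈ 739.73*I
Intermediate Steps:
I(f) = -7 + f² (I(f) = -7 + f*f = -7 + f²)
K(q) = 144 (K(q) = (-7 + (-5)²)*(3 + 5) = (-7 + 25)*8 = 18*8 = 144)
60*√(-296 + K(1)) = 60*√(-296 + 144) = 60*√(-152) = 60*(2*I*√38) = 120*I*√38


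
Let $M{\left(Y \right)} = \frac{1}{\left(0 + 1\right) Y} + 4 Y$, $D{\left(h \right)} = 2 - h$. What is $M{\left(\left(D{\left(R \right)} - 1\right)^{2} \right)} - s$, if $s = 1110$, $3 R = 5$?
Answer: $- \frac{39815}{36} \approx -1106.0$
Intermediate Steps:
$R = \frac{5}{3}$ ($R = \frac{1}{3} \cdot 5 = \frac{5}{3} \approx 1.6667$)
$M{\left(Y \right)} = \frac{1}{Y} + 4 Y$ ($M{\left(Y \right)} = \frac{1}{1 Y} + 4 Y = 1 \frac{1}{Y} + 4 Y = \frac{1}{Y} + 4 Y$)
$M{\left(\left(D{\left(R \right)} - 1\right)^{2} \right)} - s = \left(\frac{1}{\left(\left(2 - \frac{5}{3}\right) - 1\right)^{2}} + 4 \left(\left(2 - \frac{5}{3}\right) - 1\right)^{2}\right) - 1110 = \left(\frac{1}{\left(\frac{1}{3} - 1\right)^{2}} + 4 \left(\frac{1}{3} - 1\right)^{2}\right) - 1110 = \left(\frac{1}{\left(- \frac{2}{3}\right)^{2}} + 4 \left(- \frac{2}{3}\right)^{2}\right) - 1110 = \left(\frac{1}{\frac{4}{9}} + 4 \cdot \frac{4}{9}\right) - 1110 = \left(\frac{9}{4} + \frac{16}{9}\right) - 1110 = \frac{145}{36} - 1110 = - \frac{39815}{36}$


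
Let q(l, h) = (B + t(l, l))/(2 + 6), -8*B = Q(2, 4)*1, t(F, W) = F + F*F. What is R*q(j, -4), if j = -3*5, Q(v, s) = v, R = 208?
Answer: 10907/2 ≈ 5453.5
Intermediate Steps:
t(F, W) = F + F²
B = -¼ (B = -1/4 = -⅛*2 = -¼ ≈ -0.25000)
j = -15
q(l, h) = -1/32 + l*(1 + l)/8 (q(l, h) = (-¼ + l*(1 + l))/(2 + 6) = (-¼ + l*(1 + l))/8 = (-¼ + l*(1 + l))*(⅛) = -1/32 + l*(1 + l)/8)
R*q(j, -4) = 208*(-1/32 + (⅛)*(-15)*(1 - 15)) = 208*(-1/32 + (⅛)*(-15)*(-14)) = 208*(-1/32 + 105/4) = 208*(839/32) = 10907/2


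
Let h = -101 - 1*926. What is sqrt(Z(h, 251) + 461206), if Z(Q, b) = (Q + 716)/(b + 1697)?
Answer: sqrt(437534911799)/974 ≈ 679.12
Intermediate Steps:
h = -1027 (h = -101 - 926 = -1027)
Z(Q, b) = (716 + Q)/(1697 + b)
sqrt(Z(h, 251) + 461206) = sqrt((716 - 1027)/(1697 + 251) + 461206) = sqrt(-311/1948 + 461206) = sqrt(898428977/1948) = sqrt(437534911799)/974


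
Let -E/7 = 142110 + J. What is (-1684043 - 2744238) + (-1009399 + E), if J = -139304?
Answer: -5457322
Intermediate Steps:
E = -19642 (E = -7*(142110 - 139304) = -7*2806 = -19642)
(-1684043 - 2744238) + (-1009399 + E) = (-1684043 - 2744238) + (-1009399 - 19642) = -4428281 - 1029041 = -5457322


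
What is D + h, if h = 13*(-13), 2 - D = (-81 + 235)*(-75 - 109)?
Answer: 28169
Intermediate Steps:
D = 28338 (D = 2 - (-81 + 235)*(-75 - 109) = 2 - 154*(-184) = 2 - 1*(-28336) = 2 + 28336 = 28338)
h = -169
D + h = 28338 - 169 = 28169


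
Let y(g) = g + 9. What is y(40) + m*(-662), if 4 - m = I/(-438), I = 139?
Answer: -615190/219 ≈ -2809.1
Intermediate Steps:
y(g) = 9 + g
m = 1891/438 (m = 4 - 139/(-438) = 4 - 139*(-1)/438 = 4 - 1*(-139/438) = 4 + 139/438 = 1891/438 ≈ 4.3174)
y(40) + m*(-662) = (9 + 40) + (1891/438)*(-662) = 49 - 625921/219 = -615190/219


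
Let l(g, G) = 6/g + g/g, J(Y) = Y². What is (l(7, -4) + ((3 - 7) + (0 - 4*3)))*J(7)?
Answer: -693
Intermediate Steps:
l(g, G) = 1 + 6/g (l(g, G) = 6/g + 1 = 1 + 6/g)
(l(7, -4) + ((3 - 7) + (0 - 4*3)))*J(7) = ((6 + 7)/7 + ((3 - 7) + (0 - 4*3)))*7² = ((⅐)*13 + (-4 + (0 - 12)))*49 = (13/7 + (-4 - 12))*49 = (13/7 - 16)*49 = -99/7*49 = -693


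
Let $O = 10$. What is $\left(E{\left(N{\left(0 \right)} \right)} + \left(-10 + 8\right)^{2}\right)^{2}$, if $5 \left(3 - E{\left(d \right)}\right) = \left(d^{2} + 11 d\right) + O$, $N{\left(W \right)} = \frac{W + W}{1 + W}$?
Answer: $25$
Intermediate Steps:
$N{\left(W \right)} = \frac{2 W}{1 + W}$
$E{\left(d \right)} = 1 - \frac{11 d}{5} - \frac{d^{2}}{5}$ ($E{\left(d \right)} = 3 - \frac{\left(d^{2} + 11 d\right) + 10}{5} = 3 - \frac{10 + d^{2} + 11 d}{5} = 3 - \left(2 + \frac{d^{2}}{5} + \frac{11 d}{5}\right) = 1 - \frac{11 d}{5} - \frac{d^{2}}{5}$)
$\left(E{\left(N{\left(0 \right)} \right)} + \left(-10 + 8\right)^{2}\right)^{2} = \left(\left(1 - \frac{11 \cdot 2 \cdot 0 \frac{1}{1 + 0}}{5} - \frac{\left(2 \cdot 0 \frac{1}{1 + 0}\right)^{2}}{5}\right) + \left(-10 + 8\right)^{2}\right)^{2} = \left(\left(1 - \frac{11 \cdot 2 \cdot 0 \cdot 1^{-1}}{5} - \frac{\left(2 \cdot 0 \cdot 1^{-1}\right)^{2}}{5}\right) + \left(-2\right)^{2}\right)^{2} = \left(\left(1 - \frac{11 \cdot 2 \cdot 0 \cdot 1}{5} - \frac{\left(2 \cdot 0 \cdot 1\right)^{2}}{5}\right) + 4\right)^{2} = \left(\left(1 - 0 - \frac{0^{2}}{5}\right) + 4\right)^{2} = \left(\left(1 + 0 - 0\right) + 4\right)^{2} = \left(\left(1 + 0 + 0\right) + 4\right)^{2} = \left(1 + 4\right)^{2} = 5^{2} = 25$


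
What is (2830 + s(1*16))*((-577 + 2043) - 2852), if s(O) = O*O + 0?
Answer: -4277196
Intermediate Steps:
s(O) = O² (s(O) = O² + 0 = O²)
(2830 + s(1*16))*((-577 + 2043) - 2852) = (2830 + (1*16)²)*((-577 + 2043) - 2852) = (2830 + 16²)*(1466 - 2852) = (2830 + 256)*(-1386) = 3086*(-1386) = -4277196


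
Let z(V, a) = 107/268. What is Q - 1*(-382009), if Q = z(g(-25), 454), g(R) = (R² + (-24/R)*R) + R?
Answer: 102378519/268 ≈ 3.8201e+5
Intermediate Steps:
g(R) = -24 + R + R² (g(R) = (R² - 24) + R = (-24 + R²) + R = -24 + R + R²)
z(V, a) = 107/268 (z(V, a) = 107*(1/268) = 107/268)
Q = 107/268 ≈ 0.39925
Q - 1*(-382009) = 107/268 - 1*(-382009) = 107/268 + 382009 = 102378519/268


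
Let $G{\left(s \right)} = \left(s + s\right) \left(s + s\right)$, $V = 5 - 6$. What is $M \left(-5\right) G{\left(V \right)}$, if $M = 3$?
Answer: $-60$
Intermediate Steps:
$V = -1$ ($V = 5 - 6 = -1$)
$G{\left(s \right)} = 4 s^{2}$ ($G{\left(s \right)} = 2 s 2 s = 4 s^{2}$)
$M \left(-5\right) G{\left(V \right)} = 3 \left(-5\right) 4 \left(-1\right)^{2} = - 15 \cdot 4 \cdot 1 = \left(-15\right) 4 = -60$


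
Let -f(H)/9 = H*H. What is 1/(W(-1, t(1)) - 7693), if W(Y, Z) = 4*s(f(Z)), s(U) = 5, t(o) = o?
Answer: -1/7673 ≈ -0.00013033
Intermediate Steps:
f(H) = -9*H**2 (f(H) = -9*H*H = -9*H**2)
W(Y, Z) = 20 (W(Y, Z) = 4*5 = 20)
1/(W(-1, t(1)) - 7693) = 1/(20 - 7693) = 1/(-7673) = -1/7673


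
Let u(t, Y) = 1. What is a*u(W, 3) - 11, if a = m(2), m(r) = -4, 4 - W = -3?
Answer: -15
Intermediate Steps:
W = 7 (W = 4 - 1*(-3) = 4 + 3 = 7)
a = -4
a*u(W, 3) - 11 = -4*1 - 11 = -4 - 11 = -15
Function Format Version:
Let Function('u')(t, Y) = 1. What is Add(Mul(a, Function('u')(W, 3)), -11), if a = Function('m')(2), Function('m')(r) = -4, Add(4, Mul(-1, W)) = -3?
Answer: -15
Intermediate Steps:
W = 7 (W = Add(4, Mul(-1, -3)) = Add(4, 3) = 7)
a = -4
Add(Mul(a, Function('u')(W, 3)), -11) = Add(Mul(-4, 1), -11) = Add(-4, -11) = -15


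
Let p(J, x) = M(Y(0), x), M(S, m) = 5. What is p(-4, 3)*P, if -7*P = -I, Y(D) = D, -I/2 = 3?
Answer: -30/7 ≈ -4.2857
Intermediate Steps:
I = -6 (I = -2*3 = -6)
P = -6/7 (P = -(-1)*(-6)/7 = -⅐*6 = -6/7 ≈ -0.85714)
p(J, x) = 5
p(-4, 3)*P = 5*(-6/7) = -30/7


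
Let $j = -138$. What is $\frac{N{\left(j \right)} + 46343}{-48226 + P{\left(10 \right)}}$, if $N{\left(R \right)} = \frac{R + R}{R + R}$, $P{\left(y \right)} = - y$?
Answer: $- \frac{11586}{12059} \approx -0.96078$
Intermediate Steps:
$N{\left(R \right)} = 1$ ($N{\left(R \right)} = \frac{2 R}{2 R} = 2 R \frac{1}{2 R} = 1$)
$\frac{N{\left(j \right)} + 46343}{-48226 + P{\left(10 \right)}} = \frac{1 + 46343}{-48226 - 10} = \frac{46344}{-48226 - 10} = \frac{46344}{-48236} = 46344 \left(- \frac{1}{48236}\right) = - \frac{11586}{12059}$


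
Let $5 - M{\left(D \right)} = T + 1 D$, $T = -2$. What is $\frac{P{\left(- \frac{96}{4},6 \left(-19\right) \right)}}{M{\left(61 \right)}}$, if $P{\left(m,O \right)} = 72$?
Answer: $- \frac{4}{3} \approx -1.3333$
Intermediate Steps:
$M{\left(D \right)} = 7 - D$ ($M{\left(D \right)} = 5 - \left(-2 + 1 D\right) = 5 - \left(-2 + D\right) = 7 - D$)
$\frac{P{\left(- \frac{96}{4},6 \left(-19\right) \right)}}{M{\left(61 \right)}} = \frac{72}{7 - 61} = \frac{72}{-54} = 72 \left(- \frac{1}{54}\right) = - \frac{4}{3}$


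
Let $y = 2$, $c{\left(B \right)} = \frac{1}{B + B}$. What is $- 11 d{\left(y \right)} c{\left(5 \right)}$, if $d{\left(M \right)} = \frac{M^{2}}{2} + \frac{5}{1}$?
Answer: $- \frac{77}{10} \approx -7.7$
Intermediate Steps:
$c{\left(B \right)} = \frac{1}{2 B}$
$d{\left(M \right)} = 5 + \frac{M^{2}}{2}$ ($d{\left(M \right)} = M^{2} \cdot \frac{1}{2} + 5 \cdot 1 = \frac{M^{2}}{2} + 5 = 5 + \frac{M^{2}}{2}$)
$- 11 d{\left(y \right)} c{\left(5 \right)} = - 11 \left(5 + \frac{2^{2}}{2}\right) \frac{1}{2 \cdot 5} = - 11 \left(5 + \frac{1}{2} \cdot 4\right) \frac{1}{2} \cdot \frac{1}{5} = - 11 \left(5 + 2\right) \frac{1}{10} = \left(-11\right) 7 \cdot \frac{1}{10} = \left(-77\right) \frac{1}{10} = - \frac{77}{10}$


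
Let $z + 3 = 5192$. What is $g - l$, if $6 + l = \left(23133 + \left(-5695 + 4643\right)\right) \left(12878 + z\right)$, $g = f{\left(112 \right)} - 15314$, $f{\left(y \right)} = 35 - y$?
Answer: $-398952812$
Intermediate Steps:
$z = 5189$ ($z = -3 + 5192 = 5189$)
$g = -15391$ ($g = \left(35 - 112\right) - 15314 = -77 - 15314 = -15391$)
$l = 398937421$ ($l = -6 + \left(23133 + \left(-5695 + 4643\right)\right) \left(12878 + 5189\right) = -6 + \left(23133 - 1052\right) 18067 = -6 + 22081 \cdot 18067 = -6 + 398937427 = 398937421$)
$g - l = -15391 - 398937421 = -398952812$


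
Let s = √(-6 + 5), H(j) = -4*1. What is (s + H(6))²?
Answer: (4 - I)² ≈ 15.0 - 8.0*I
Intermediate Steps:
H(j) = -4
s = I (s = √(-1) = I ≈ 1.0*I)
(s + H(6))² = (I - 4)² = (-4 + I)²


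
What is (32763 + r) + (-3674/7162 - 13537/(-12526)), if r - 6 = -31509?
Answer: 56543529295/44855606 ≈ 1260.6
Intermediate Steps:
r = -31503 (r = 6 - 31509 = -31503)
(32763 + r) + (-3674/7162 - 13537/(-12526)) = (32763 - 31503) + (-3674/7162 - 13537/(-12526)) = 1260 + (-3674*1/7162 - 13537*(-1/12526)) = 1260 + (-1837/3581 + 13537/12526) = 1260 + 25465735/44855606 = 56543529295/44855606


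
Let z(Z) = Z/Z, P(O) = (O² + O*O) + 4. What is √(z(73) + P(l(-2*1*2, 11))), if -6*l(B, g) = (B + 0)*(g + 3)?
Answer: √1613/3 ≈ 13.387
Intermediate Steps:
l(B, g) = -B*(3 + g)/6 (l(B, g) = -(B + 0)*(g + 3)/6 = -B*(3 + g)/6)
P(O) = 4 + 2*O² (P(O) = (O² + O²) + 4 = 2*O² + 4 = 4 + 2*O²)
z(Z) = 1
√(z(73) + P(l(-2*1*2, 11))) = √(1 + (4 + 2*(--2*1*2*(3 + 11)/6)²)) = √(1 + (4 + 2*(-⅙*(-2*2)*14)²)) = √(1 + (4 + 2*(-⅙*(-4)*14)²)) = √(1 + (4 + 2*(28/3)²)) = √(1 + (4 + 2*(784/9))) = √(1 + (4 + 1568/9)) = √(1 + 1604/9) = √(1613/9) = √1613/3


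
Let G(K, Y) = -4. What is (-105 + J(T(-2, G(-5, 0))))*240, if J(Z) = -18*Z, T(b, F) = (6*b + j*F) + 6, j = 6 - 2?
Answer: 69840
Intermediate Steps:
j = 4
T(b, F) = 6 + 4*F + 6*b (T(b, F) = (6*b + 4*F) + 6 = (4*F + 6*b) + 6 = 6 + 4*F + 6*b)
(-105 + J(T(-2, G(-5, 0))))*240 = (-105 - 18*(6 + 4*(-4) + 6*(-2)))*240 = (-105 - 18*(6 - 16 - 12))*240 = (-105 - 18*(-22))*240 = (-105 + 396)*240 = 291*240 = 69840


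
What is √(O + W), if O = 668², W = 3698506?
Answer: √4144730 ≈ 2035.9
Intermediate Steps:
O = 446224
√(O + W) = √(446224 + 3698506) = √4144730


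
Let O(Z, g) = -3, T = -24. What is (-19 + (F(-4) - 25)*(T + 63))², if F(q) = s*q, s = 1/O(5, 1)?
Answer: 887364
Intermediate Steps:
s = -⅓ (s = 1/(-3) = 1*(-⅓) = -⅓ ≈ -0.33333)
F(q) = -q/3
(-19 + (F(-4) - 25)*(T + 63))² = (-19 + (-⅓*(-4) - 25)*(-24 + 63))² = (-19 + (4/3 - 25)*39)² = (-19 - 71/3*39)² = (-19 - 923)² = (-942)² = 887364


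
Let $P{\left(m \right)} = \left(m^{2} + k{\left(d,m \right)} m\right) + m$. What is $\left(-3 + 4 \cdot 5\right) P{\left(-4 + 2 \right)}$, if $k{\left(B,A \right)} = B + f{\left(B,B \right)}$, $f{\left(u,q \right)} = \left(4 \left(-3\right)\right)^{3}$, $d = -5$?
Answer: $58956$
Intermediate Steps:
$f{\left(u,q \right)} = -1728$ ($f{\left(u,q \right)} = \left(-12\right)^{3} = -1728$)
$k{\left(B,A \right)} = -1728 + B$ ($k{\left(B,A \right)} = B - 1728 = -1728 + B$)
$P{\left(m \right)} = m^{2} - 1732 m$ ($P{\left(m \right)} = \left(m^{2} + \left(-1728 - 5\right) m\right) + m = \left(m^{2} - 1733 m\right) + m = m^{2} - 1732 m$)
$\left(-3 + 4 \cdot 5\right) P{\left(-4 + 2 \right)} = \left(-3 + 4 \cdot 5\right) \left(-4 + 2\right) \left(-1732 + \left(-4 + 2\right)\right) = \left(-3 + 20\right) \left(- 2 \left(-1732 - 2\right)\right) = 17 \left(\left(-2\right) \left(-1734\right)\right) = 17 \cdot 3468 = 58956$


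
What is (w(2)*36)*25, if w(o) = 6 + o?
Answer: 7200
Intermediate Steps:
(w(2)*36)*25 = ((6 + 2)*36)*25 = (8*36)*25 = 288*25 = 7200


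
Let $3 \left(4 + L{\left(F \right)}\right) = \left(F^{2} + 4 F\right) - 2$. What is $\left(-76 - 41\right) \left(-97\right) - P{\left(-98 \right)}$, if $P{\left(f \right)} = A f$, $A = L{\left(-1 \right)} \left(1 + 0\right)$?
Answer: $\frac{32381}{3} \approx 10794.0$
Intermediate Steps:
$L{\left(F \right)} = - \frac{14}{3} + \frac{F^{2}}{3} + \frac{4 F}{3}$ ($L{\left(F \right)} = -4 + \frac{\left(F^{2} + 4 F\right) - 2}{3} = -4 + \frac{-2 + F^{2} + 4 F}{3} = -4 + \left(- \frac{2}{3} + \frac{F^{2}}{3} + \frac{4 F}{3}\right) = - \frac{14}{3} + \frac{F^{2}}{3} + \frac{4 F}{3}$)
$A = - \frac{17}{3}$ ($A = \left(- \frac{14}{3} + \frac{\left(-1\right)^{2}}{3} + \frac{4}{3} \left(-1\right)\right) \left(1 + 0\right) = \left(- \frac{14}{3} + \frac{1}{3} \cdot 1 - \frac{4}{3}\right) 1 = \left(- \frac{14}{3} + \frac{1}{3} - \frac{4}{3}\right) 1 = \left(- \frac{17}{3}\right) 1 = - \frac{17}{3} \approx -5.6667$)
$P{\left(f \right)} = - \frac{17 f}{3}$
$\left(-76 - 41\right) \left(-97\right) - P{\left(-98 \right)} = \left(-76 - 41\right) \left(-97\right) - \left(- \frac{17}{3}\right) \left(-98\right) = \left(-117\right) \left(-97\right) - \frac{1666}{3} = 11349 - \frac{1666}{3} = \frac{32381}{3}$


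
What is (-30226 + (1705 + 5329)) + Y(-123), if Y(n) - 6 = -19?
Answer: -23205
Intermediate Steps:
Y(n) = -13 (Y(n) = 6 - 19 = -13)
(-30226 + (1705 + 5329)) + Y(-123) = (-30226 + (1705 + 5329)) - 13 = (-30226 + 7034) - 13 = -23192 - 13 = -23205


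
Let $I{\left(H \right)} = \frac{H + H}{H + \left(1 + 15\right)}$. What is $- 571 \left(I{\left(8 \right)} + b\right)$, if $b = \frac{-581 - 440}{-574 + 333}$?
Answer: $- \frac{2024195}{723} \approx -2799.7$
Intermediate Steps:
$I{\left(H \right)} = \frac{2 H}{16 + H}$ ($I{\left(H \right)} = \frac{2 H}{H + 16} = \frac{2 H}{16 + H}$)
$b = \frac{1021}{241}$ ($b = - \frac{1021}{-241} = \left(-1021\right) \left(- \frac{1}{241}\right) = \frac{1021}{241} \approx 4.2365$)
$- 571 \left(I{\left(8 \right)} + b\right) = - 571 \left(2 \cdot 8 \frac{1}{16 + 8} + \frac{1021}{241}\right) = - 571 \left(2 \cdot 8 \cdot \frac{1}{24} + \frac{1021}{241}\right) = - 571 \left(\frac{2}{3} + \frac{1021}{241}\right) = \left(-571\right) \frac{3545}{723} = - \frac{2024195}{723}$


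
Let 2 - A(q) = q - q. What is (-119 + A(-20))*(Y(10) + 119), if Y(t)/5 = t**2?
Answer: -72423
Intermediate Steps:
A(q) = 2 (A(q) = 2 - (q - q) = 2 - 1*0 = 2 + 0 = 2)
Y(t) = 5*t**2
(-119 + A(-20))*(Y(10) + 119) = (-119 + 2)*(5*10**2 + 119) = -117*(5*100 + 119) = -117*(500 + 119) = -117*619 = -72423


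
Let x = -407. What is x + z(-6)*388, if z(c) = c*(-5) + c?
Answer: 8905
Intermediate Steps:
z(c) = -4*c (z(c) = -5*c + c = -4*c)
x + z(-6)*388 = -407 - 4*(-6)*388 = -407 + 24*388 = -407 + 9312 = 8905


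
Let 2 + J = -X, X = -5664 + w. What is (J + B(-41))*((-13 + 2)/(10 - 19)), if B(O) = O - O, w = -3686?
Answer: 34276/3 ≈ 11425.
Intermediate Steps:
B(O) = 0
X = -9350 (X = -5664 - 3686 = -9350)
J = 9348 (J = -2 - 1*(-9350) = -2 + 9350 = 9348)
(J + B(-41))*((-13 + 2)/(10 - 19)) = (9348 + 0)*((-13 + 2)/(10 - 19)) = 9348*(-11/(-9)) = 9348*(-11*(-1/9)) = 9348*(11/9) = 34276/3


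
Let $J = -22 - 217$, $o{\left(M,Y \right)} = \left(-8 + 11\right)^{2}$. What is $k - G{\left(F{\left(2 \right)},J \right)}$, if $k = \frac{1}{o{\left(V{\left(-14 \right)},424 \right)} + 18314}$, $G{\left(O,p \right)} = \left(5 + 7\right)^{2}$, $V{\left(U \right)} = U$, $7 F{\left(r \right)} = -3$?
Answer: $- \frac{2638511}{18323} \approx -144.0$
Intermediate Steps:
$F{\left(r \right)} = - \frac{3}{7}$ ($F{\left(r \right)} = \frac{1}{7} \left(-3\right) = - \frac{3}{7}$)
$o{\left(M,Y \right)} = 9$ ($o{\left(M,Y \right)} = 3^{2} = 9$)
$J = -239$
$G{\left(O,p \right)} = 144$ ($G{\left(O,p \right)} = 12^{2} = 144$)
$k = \frac{1}{18323}$ ($k = \frac{1}{9 + 18314} = \frac{1}{18323} \approx 5.4576 \cdot 10^{-5}$)
$k - G{\left(F{\left(2 \right)},J \right)} = \frac{1}{18323} - 144 = - \frac{2638511}{18323}$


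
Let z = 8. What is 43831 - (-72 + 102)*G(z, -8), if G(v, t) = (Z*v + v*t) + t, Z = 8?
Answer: 44071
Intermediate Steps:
G(v, t) = t + 8*v + t*v (G(v, t) = (8*v + v*t) + t = (8*v + t*v) + t = t + 8*v + t*v)
43831 - (-72 + 102)*G(z, -8) = 43831 - (-72 + 102)*(-8 + 8*8 - 8*8) = 43831 - 30*(-8 + 64 - 64) = 43831 - 30*(-8) = 43831 - 1*(-240) = 43831 + 240 = 44071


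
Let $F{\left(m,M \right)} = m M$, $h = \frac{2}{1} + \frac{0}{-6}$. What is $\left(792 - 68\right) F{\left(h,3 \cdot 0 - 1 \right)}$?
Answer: $-1448$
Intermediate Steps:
$h = 2$ ($h = 2 \cdot 1 + 0 \left(- \frac{1}{6}\right) = 2 + 0 = 2$)
$F{\left(m,M \right)} = M m$
$\left(792 - 68\right) F{\left(h,3 \cdot 0 - 1 \right)} = \left(792 - 68\right) \left(3 \cdot 0 - 1\right) 2 = 724 \left(0 - 1\right) 2 = 724 \left(\left(-1\right) 2\right) = 724 \left(-2\right) = -1448$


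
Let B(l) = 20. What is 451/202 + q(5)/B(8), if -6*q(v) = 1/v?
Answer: 135199/60600 ≈ 2.2310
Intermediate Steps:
q(v) = -1/(6*v)
451/202 + q(5)/B(8) = 451/202 - ⅙/5/20 = 451*(1/202) - ⅙*⅕*(1/20) = 451/202 - 1/30*1/20 = 451/202 - 1/600 = 135199/60600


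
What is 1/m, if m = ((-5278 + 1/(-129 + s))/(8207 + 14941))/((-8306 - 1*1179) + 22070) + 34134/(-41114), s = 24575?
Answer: -146397694318898760/121546138739340319 ≈ -1.2045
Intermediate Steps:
m = -121546138739340319/146397694318898760 (m = ((-5278 + 1/(-129 + 24575))/(8207 + 14941))/((-8306 - 1*1179) + 22070) + 34134/(-41114) = ((-5278 + 1/24446)/23148)/((-8306 - 1179) + 22070) + 34134*(-1/41114) = ((-5278 + 1/24446)*(1/23148))/(-9485 + 22070) - 17067/20557 = -129025987/24446*1/23148/12585 - 17067/20557 = -129025987/565876008*1/12585 - 17067/20557 = -129025987/7121549560680 - 17067/20557 = -121546138739340319/146397694318898760 ≈ -0.83025)
1/m = 1/(-121546138739340319/146397694318898760) = -146397694318898760/121546138739340319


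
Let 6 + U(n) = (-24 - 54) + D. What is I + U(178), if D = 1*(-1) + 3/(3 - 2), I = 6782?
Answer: 6700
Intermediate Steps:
D = 2 (D = -1 + 3/1 = -1 + 3*1 = -1 + 3 = 2)
U(n) = -82 (U(n) = -6 + ((-24 - 54) + 2) = -6 + (-78 + 2) = -6 - 76 = -82)
I + U(178) = 6782 - 82 = 6700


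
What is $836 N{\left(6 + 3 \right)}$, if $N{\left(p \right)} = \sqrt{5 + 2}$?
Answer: $836 \sqrt{7} \approx 2211.8$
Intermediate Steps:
$N{\left(p \right)} = \sqrt{7}$
$836 N{\left(6 + 3 \right)} = 836 \sqrt{7}$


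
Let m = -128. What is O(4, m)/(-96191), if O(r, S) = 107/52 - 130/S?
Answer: -2557/80030912 ≈ -3.1950e-5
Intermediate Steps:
O(r, S) = 107/52 - 130/S (O(r, S) = 107*(1/52) - 130/S = 107/52 - 130/S)
O(4, m)/(-96191) = (107/52 - 130/(-128))/(-96191) = (107/52 - 130*(-1/128))*(-1/96191) = (107/52 + 65/64)*(-1/96191) = (2557/832)*(-1/96191) = -2557/80030912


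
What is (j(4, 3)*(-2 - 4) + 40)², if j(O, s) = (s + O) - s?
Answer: 256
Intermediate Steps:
j(O, s) = O (j(O, s) = (O + s) - s = O)
(j(4, 3)*(-2 - 4) + 40)² = (4*(-2 - 4) + 40)² = (4*(-6) + 40)² = (-24 + 40)² = 16² = 256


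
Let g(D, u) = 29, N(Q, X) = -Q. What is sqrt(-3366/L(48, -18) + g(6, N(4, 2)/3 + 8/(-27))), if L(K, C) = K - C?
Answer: I*sqrt(22) ≈ 4.6904*I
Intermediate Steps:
sqrt(-3366/L(48, -18) + g(6, N(4, 2)/3 + 8/(-27))) = sqrt(-3366/(48 - 1*(-18)) + 29) = sqrt(-3366/(48 + 18) + 29) = sqrt(-3366/66 + 29) = sqrt(-3366*1/66 + 29) = sqrt(-51 + 29) = sqrt(-22) = I*sqrt(22)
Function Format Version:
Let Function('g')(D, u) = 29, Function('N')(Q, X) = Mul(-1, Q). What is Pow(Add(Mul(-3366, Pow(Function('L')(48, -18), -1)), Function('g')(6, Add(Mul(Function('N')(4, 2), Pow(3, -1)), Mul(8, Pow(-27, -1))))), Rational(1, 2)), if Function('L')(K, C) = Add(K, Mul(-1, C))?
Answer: Mul(I, Pow(22, Rational(1, 2))) ≈ Mul(4.6904, I)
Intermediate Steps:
Pow(Add(Mul(-3366, Pow(Function('L')(48, -18), -1)), Function('g')(6, Add(Mul(Function('N')(4, 2), Pow(3, -1)), Mul(8, Pow(-27, -1))))), Rational(1, 2)) = Pow(Add(Mul(-3366, Pow(Add(48, Mul(-1, -18)), -1)), 29), Rational(1, 2)) = Pow(Add(Mul(-3366, Pow(Add(48, 18), -1)), 29), Rational(1, 2)) = Pow(Add(Mul(-3366, Pow(66, -1)), 29), Rational(1, 2)) = Pow(Add(Mul(-3366, Rational(1, 66)), 29), Rational(1, 2)) = Pow(Add(-51, 29), Rational(1, 2)) = Pow(-22, Rational(1, 2)) = Mul(I, Pow(22, Rational(1, 2)))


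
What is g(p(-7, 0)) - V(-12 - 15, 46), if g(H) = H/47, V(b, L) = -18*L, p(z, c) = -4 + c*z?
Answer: 38912/47 ≈ 827.92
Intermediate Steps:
g(H) = H/47 (g(H) = H*(1/47) = H/47)
g(p(-7, 0)) - V(-12 - 15, 46) = (-4 + 0*(-7))/47 - (-18)*46 = (-4 + 0)/47 - 1*(-828) = (1/47)*(-4) + 828 = -4/47 + 828 = 38912/47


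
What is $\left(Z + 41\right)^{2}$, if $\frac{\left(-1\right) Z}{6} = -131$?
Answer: $683929$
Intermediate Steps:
$Z = 786$ ($Z = \left(-6\right) \left(-131\right) = 786$)
$\left(Z + 41\right)^{2} = \left(786 + 41\right)^{2} = 827^{2} = 683929$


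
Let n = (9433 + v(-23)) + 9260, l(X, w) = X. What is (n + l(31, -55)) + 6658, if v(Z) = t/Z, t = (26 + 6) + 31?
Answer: 583723/23 ≈ 25379.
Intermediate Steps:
t = 63 (t = 32 + 31 = 63)
v(Z) = 63/Z
n = 429876/23 (n = (9433 + 63/(-23)) + 9260 = (9433 + 63*(-1/23)) + 9260 = (9433 - 63/23) + 9260 = 216896/23 + 9260 = 429876/23 ≈ 18690.)
(n + l(31, -55)) + 6658 = (429876/23 + 31) + 6658 = 430589/23 + 6658 = 583723/23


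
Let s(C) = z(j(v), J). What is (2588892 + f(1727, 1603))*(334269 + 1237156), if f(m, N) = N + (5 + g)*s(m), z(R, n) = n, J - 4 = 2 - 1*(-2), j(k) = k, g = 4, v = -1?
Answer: 4070881747975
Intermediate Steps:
J = 8 (J = 4 + (2 - 1*(-2)) = 4 + (2 + 2) = 4 + 4 = 8)
s(C) = 8
f(m, N) = 72 + N (f(m, N) = N + (5 + 4)*8 = N + 9*8 = N + 72 = 72 + N)
(2588892 + f(1727, 1603))*(334269 + 1237156) = (2588892 + (72 + 1603))*(334269 + 1237156) = (2588892 + 1675)*1571425 = 2590567*1571425 = 4070881747975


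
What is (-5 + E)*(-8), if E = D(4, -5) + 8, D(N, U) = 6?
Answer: -72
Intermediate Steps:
E = 14 (E = 6 + 8 = 14)
(-5 + E)*(-8) = (-5 + 14)*(-8) = 9*(-8) = -72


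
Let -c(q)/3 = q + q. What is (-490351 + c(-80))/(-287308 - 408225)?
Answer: 489871/695533 ≈ 0.70431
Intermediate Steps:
c(q) = -6*q (c(q) = -3*(q + q) = -6*q)
(-490351 + c(-80))/(-287308 - 408225) = (-490351 - 6*(-80))/(-287308 - 408225) = (-490351 + 480)/(-695533) = -489871*(-1/695533) = 489871/695533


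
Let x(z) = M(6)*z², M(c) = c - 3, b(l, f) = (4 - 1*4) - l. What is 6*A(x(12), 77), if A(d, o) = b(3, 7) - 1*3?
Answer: -36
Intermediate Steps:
b(l, f) = -l (b(l, f) = (4 - 4) - l = 0 - l = -l)
M(c) = -3 + c
x(z) = 3*z² (x(z) = (-3 + 6)*z² = 3*z²)
A(d, o) = -6 (A(d, o) = -1*3 - 1*3 = -3 - 3 = -6)
6*A(x(12), 77) = 6*(-6) = -36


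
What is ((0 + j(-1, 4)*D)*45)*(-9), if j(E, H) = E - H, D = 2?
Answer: 4050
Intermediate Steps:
((0 + j(-1, 4)*D)*45)*(-9) = ((0 + (-1 - 1*4)*2)*45)*(-9) = ((0 + (-1 - 4)*2)*45)*(-9) = ((0 - 5*2)*45)*(-9) = ((0 - 10)*45)*(-9) = -10*45*(-9) = -450*(-9) = 4050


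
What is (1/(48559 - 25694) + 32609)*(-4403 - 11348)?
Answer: -11744020984286/22865 ≈ -5.1362e+8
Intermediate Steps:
(1/(48559 - 25694) + 32609)*(-4403 - 11348) = (1/22865 + 32609)*(-15751) = (745604786/22865)*(-15751) = -11744020984286/22865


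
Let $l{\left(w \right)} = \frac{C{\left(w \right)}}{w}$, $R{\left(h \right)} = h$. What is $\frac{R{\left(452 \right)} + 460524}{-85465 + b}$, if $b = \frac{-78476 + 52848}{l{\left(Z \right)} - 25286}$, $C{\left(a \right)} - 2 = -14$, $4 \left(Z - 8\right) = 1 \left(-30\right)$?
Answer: $- \frac{5833651280}{1081546761} \approx -5.3938$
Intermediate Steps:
$Z = \frac{1}{2}$ ($Z = 8 + \frac{1 \left(-30\right)}{4} = 8 + \frac{1}{4} \left(-30\right) = 8 - \frac{15}{2} = \frac{1}{2} \approx 0.5$)
$C{\left(a \right)} = -12$ ($C{\left(a \right)} = 2 - 14 = -12$)
$l{\left(w \right)} = - \frac{12}{w}$
$b = \frac{12814}{12655}$ ($b = \frac{-78476 + 52848}{- 12 \frac{1}{\frac{1}{2}} - 25286} = - \frac{25628}{\left(-12\right) 2 - 25286} = - \frac{25628}{-24 - 25286} = - \frac{25628}{-25310} = \left(-25628\right) \left(- \frac{1}{25310}\right) = \frac{12814}{12655} \approx 1.0126$)
$\frac{R{\left(452 \right)} + 460524}{-85465 + b} = \frac{452 + 460524}{-85465 + \frac{12814}{12655}} = \frac{460976}{- \frac{1081546761}{12655}} = 460976 \left(- \frac{12655}{1081546761}\right) = - \frac{5833651280}{1081546761}$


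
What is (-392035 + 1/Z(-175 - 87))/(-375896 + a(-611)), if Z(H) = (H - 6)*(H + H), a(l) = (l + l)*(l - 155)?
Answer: -55054259119/78663827392 ≈ -0.69987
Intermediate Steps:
a(l) = 2*l*(-155 + l) (a(l) = (2*l)*(-155 + l) = 2*l*(-155 + l))
Z(H) = 2*H*(-6 + H) (Z(H) = (-6 + H)*(2*H) = 2*H*(-6 + H))
(-392035 + 1/Z(-175 - 87))/(-375896 + a(-611)) = (-392035 + 1/(2*(-175 - 87)*(-6 + (-175 - 87))))/(-375896 + 2*(-611)*(-155 - 611)) = (-392035 + 1/(2*(-262)*(-6 - 262)))/(-375896 + 2*(-611)*(-766)) = (-392035 + 1/(2*(-262)*(-268)))/(-375896 + 936052) = (-392035 + 1/140432)/560156 = (-392035 + 1/140432)*(1/560156) = -55054259119/140432*1/560156 = -55054259119/78663827392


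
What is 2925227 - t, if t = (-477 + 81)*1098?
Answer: 3360035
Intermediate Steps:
t = -434808 (t = -396*1098 = -434808)
2925227 - t = 2925227 - 1*(-434808) = 2925227 + 434808 = 3360035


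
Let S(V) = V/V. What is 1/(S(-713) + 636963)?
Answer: 1/636964 ≈ 1.5699e-6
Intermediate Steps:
S(V) = 1
1/(S(-713) + 636963) = 1/(1 + 636963) = 1/636964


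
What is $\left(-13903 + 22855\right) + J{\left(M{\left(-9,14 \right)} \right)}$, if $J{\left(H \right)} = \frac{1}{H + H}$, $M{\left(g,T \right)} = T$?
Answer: $\frac{250657}{28} \approx 8952.0$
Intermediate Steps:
$J{\left(H \right)} = \frac{1}{2 H}$
$\left(-13903 + 22855\right) + J{\left(M{\left(-9,14 \right)} \right)} = \left(-13903 + 22855\right) + \frac{1}{2 \cdot 14} = 8952 + \frac{1}{2} \cdot \frac{1}{14} = 8952 + \frac{1}{28} = \frac{250657}{28}$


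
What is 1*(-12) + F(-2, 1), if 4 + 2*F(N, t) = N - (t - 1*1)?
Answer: -15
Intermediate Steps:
F(N, t) = -3/2 + N/2 - t/2 (F(N, t) = -2 + (N - (t - 1*1))/2 = -2 + (N - (t - 1))/2 = -2 + (N - (-1 + t))/2 = -2 + (N + (1 - t))/2 = -2 + (1 + N - t)/2 = -2 + (1/2 + N/2 - t/2) = -3/2 + N/2 - t/2)
1*(-12) + F(-2, 1) = 1*(-12) + (-3/2 + (1/2)*(-2) - 1/2*1) = -12 + (-3/2 - 1 - 1/2) = -12 - 3 = -15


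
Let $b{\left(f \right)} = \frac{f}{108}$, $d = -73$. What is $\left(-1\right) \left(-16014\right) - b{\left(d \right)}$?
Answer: $\frac{1729585}{108} \approx 16015.0$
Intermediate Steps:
$b{\left(f \right)} = \frac{f}{108}$ ($b{\left(f \right)} = f \frac{1}{108} = \frac{f}{108}$)
$\left(-1\right) \left(-16014\right) - b{\left(d \right)} = \left(-1\right) \left(-16014\right) - \frac{1}{108} \left(-73\right) = 16014 - - \frac{73}{108} = 16014 + \frac{73}{108} = \frac{1729585}{108}$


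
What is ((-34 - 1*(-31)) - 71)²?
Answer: 5476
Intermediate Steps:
((-34 - 1*(-31)) - 71)² = ((-34 + 31) - 71)² = (-3 - 71)² = (-74)² = 5476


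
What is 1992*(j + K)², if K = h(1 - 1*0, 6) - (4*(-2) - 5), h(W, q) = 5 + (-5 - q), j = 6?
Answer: 336648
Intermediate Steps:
h(W, q) = -q
K = 7 (K = -1*6 - (4*(-2) - 5) = -6 - (-8 - 5) = -6 - 1*(-13) = -6 + 13 = 7)
1992*(j + K)² = 1992*(6 + 7)² = 1992*13² = 1992*169 = 336648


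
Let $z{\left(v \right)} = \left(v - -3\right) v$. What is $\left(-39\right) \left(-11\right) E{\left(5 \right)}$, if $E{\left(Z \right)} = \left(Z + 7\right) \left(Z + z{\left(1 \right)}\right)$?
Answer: $46332$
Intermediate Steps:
$z{\left(v \right)} = v \left(3 + v\right)$ ($z{\left(v \right)} = \left(v + 3\right) v = \left(3 + v\right) v = v \left(3 + v\right)$)
$E{\left(Z \right)} = \left(4 + Z\right) \left(7 + Z\right)$ ($E{\left(Z \right)} = \left(Z + 7\right) \left(Z + 1 \left(3 + 1\right)\right) = \left(7 + Z\right) \left(Z + 1 \cdot 4\right) = \left(7 + Z\right) \left(Z + 4\right) = \left(7 + Z\right) \left(4 + Z\right) = \left(4 + Z\right) \left(7 + Z\right)$)
$\left(-39\right) \left(-11\right) E{\left(5 \right)} = \left(-39\right) \left(-11\right) \left(28 + 5^{2} + 11 \cdot 5\right) = 429 \left(28 + 25 + 55\right) = 429 \cdot 108 = 46332$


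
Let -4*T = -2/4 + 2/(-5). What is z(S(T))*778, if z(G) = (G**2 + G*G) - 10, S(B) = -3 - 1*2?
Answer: 31120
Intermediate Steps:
T = 9/40 (T = -(-2/4 + 2/(-5))/4 = -(-2*1/4 + 2*(-1/5))/4 = -(-1/2 - 2/5)/4 = -1/4*(-9/10) = 9/40 ≈ 0.22500)
S(B) = -5 (S(B) = -3 - 2 = -5)
z(G) = -10 + 2*G**2 (z(G) = (G**2 + G**2) - 10 = 2*G**2 - 10 = -10 + 2*G**2)
z(S(T))*778 = (-10 + 2*(-5)**2)*778 = (-10 + 2*25)*778 = (-10 + 50)*778 = 40*778 = 31120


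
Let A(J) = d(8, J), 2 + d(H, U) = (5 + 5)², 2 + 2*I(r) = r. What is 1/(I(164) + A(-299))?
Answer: 1/179 ≈ 0.0055866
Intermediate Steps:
I(r) = -1 + r/2
d(H, U) = 98 (d(H, U) = -2 + (5 + 5)² = -2 + 10² = -2 + 100 = 98)
A(J) = 98
1/(I(164) + A(-299)) = 1/((-1 + (½)*164) + 98) = 1/((-1 + 82) + 98) = 1/(81 + 98) = 1/179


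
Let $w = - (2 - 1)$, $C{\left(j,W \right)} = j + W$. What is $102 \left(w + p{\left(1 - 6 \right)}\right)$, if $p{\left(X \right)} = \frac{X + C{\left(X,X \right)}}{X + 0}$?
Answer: $204$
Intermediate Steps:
$C{\left(j,W \right)} = W + j$
$w = -1$ ($w = \left(-1\right) 1 = -1$)
$p{\left(X \right)} = 3$ ($p{\left(X \right)} = \frac{X + \left(X + X\right)}{X + 0} = \frac{X + 2 X}{X} = \frac{3 X}{X} = 3$)
$102 \left(w + p{\left(1 - 6 \right)}\right) = 102 \left(-1 + 3\right) = 102 \cdot 2 = 204$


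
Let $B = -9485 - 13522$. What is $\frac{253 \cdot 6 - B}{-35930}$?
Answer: $- \frac{4905}{7186} \approx -0.68258$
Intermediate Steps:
$B = -23007$
$\frac{253 \cdot 6 - B}{-35930} = \frac{253 \cdot 6 - -23007}{-35930} = \left(1518 + 23007\right) \left(- \frac{1}{35930}\right) = 24525 \left(- \frac{1}{35930}\right) = - \frac{4905}{7186}$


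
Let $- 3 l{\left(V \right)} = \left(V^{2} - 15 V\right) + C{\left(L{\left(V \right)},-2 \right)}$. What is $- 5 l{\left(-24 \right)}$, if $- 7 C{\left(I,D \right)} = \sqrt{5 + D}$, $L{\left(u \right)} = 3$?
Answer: $1560 - \frac{5 \sqrt{3}}{21} \approx 1559.6$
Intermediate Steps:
$C{\left(I,D \right)} = - \frac{\sqrt{5 + D}}{7}$
$l{\left(V \right)} = 5 V - \frac{V^{2}}{3} + \frac{\sqrt{3}}{21}$ ($l{\left(V \right)} = - \frac{\left(V^{2} - 15 V\right) - \frac{\sqrt{5 - 2}}{7}}{3} = - \frac{\left(V^{2} - 15 V\right) - \frac{\sqrt{3}}{7}}{3} = - \frac{V^{2} - 15 V - \frac{\sqrt{3}}{7}}{3} = 5 V - \frac{V^{2}}{3} + \frac{\sqrt{3}}{21}$)
$- 5 l{\left(-24 \right)} = - 5 \left(5 \left(-24\right) - \frac{\left(-24\right)^{2}}{3} + \frac{\sqrt{3}}{21}\right) = - 5 \left(-120 - 192 + \frac{\sqrt{3}}{21}\right) = - 5 \left(-312 + \frac{\sqrt{3}}{21}\right) = 1560 - \frac{5 \sqrt{3}}{21}$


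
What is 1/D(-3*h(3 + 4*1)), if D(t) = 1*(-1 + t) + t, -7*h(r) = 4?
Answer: 7/17 ≈ 0.41176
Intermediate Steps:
h(r) = -4/7 (h(r) = -⅐*4 = -4/7)
D(t) = -1 + 2*t (D(t) = (-1 + t) + t = -1 + 2*t)
1/D(-3*h(3 + 4*1)) = 1/(-1 + 2*(-3*(-4/7))) = 1/(-1 + 2*(12/7)) = 1/(-1 + 24/7) = 1/(17/7) = 7/17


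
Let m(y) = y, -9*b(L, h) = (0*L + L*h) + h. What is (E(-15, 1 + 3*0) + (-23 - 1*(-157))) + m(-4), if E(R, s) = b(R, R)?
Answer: 320/3 ≈ 106.67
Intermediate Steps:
b(L, h) = -h/9 - L*h/9 (b(L, h) = -((0*L + L*h) + h)/9 = -((0 + L*h) + h)/9 = -(L*h + h)/9 = -(h + L*h)/9 = -h/9 - L*h/9)
E(R, s) = -R*(1 + R)/9
(E(-15, 1 + 3*0) + (-23 - 1*(-157))) + m(-4) = (-1/9*(-15)*(1 - 15) + (-23 - 1*(-157))) - 4 = (-1/9*(-15)*(-14) + (-23 + 157)) - 4 = (-70/3 + 134) - 4 = 332/3 - 4 = 320/3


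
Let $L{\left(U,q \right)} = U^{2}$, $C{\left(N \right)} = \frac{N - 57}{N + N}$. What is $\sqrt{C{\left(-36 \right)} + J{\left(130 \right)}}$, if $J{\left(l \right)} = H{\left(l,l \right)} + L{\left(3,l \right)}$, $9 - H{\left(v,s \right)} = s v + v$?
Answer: $\frac{i \sqrt{2449542}}{12} \approx 130.43 i$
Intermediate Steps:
$H{\left(v,s \right)} = 9 - v - s v$ ($H{\left(v,s \right)} = 9 - \left(s v + v\right) = 9 - \left(v + s v\right) = 9 - v - s v$)
$C{\left(N \right)} = \frac{-57 + N}{2 N}$
$J{\left(l \right)} = 18 - l - l^{2}$ ($J{\left(l \right)} = \left(9 - l - l l\right) + 3^{2} = \left(9 - l - l^{2}\right) + 9 = 18 - l - l^{2}$)
$\sqrt{C{\left(-36 \right)} + J{\left(130 \right)}} = \sqrt{\frac{-57 - 36}{2 \left(-36\right)} - 17012} = \sqrt{\frac{1}{2} \left(- \frac{1}{36}\right) \left(-93\right) - 17012} = \sqrt{\frac{31}{24} - 17012} = \sqrt{- \frac{408257}{24}} = \frac{i \sqrt{2449542}}{12}$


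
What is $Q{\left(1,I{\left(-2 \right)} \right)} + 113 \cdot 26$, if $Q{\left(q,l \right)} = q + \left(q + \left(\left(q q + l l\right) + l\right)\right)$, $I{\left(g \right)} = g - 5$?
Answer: $2983$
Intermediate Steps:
$I{\left(g \right)} = -5 + g$ ($I{\left(g \right)} = g - 5 = -5 + g$)
$Q{\left(q,l \right)} = l + l^{2} + q^{2} + 2 q$ ($Q{\left(q,l \right)} = q + \left(q + \left(\left(q^{2} + l^{2}\right) + l\right)\right) = q + \left(q + \left(\left(l^{2} + q^{2}\right) + l\right)\right) = q + \left(q + \left(l + l^{2} + q^{2}\right)\right) = q + \left(l + q + l^{2} + q^{2}\right) = l + l^{2} + q^{2} + 2 q$)
$Q{\left(1,I{\left(-2 \right)} \right)} + 113 \cdot 26 = \left(\left(-5 - 2\right) + \left(-5 - 2\right)^{2} + 1^{2} + 2 \cdot 1\right) + 113 \cdot 26 = \left(-7 + \left(-7\right)^{2} + 1 + 2\right) + 2938 = \left(-7 + 49 + 1 + 2\right) + 2938 = 45 + 2938 = 2983$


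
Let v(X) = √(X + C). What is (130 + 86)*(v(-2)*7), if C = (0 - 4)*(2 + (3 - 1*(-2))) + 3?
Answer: 4536*I*√3 ≈ 7856.6*I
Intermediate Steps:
C = -25 (C = -4*(2 + (3 + 2)) + 3 = -4*(2 + 5) + 3 = -4*7 + 3 = -28 + 3 = -25)
v(X) = √(-25 + X) (v(X) = √(X - 25) = √(-25 + X))
(130 + 86)*(v(-2)*7) = (130 + 86)*(√(-25 - 2)*7) = 216*(√(-27)*7) = 216*((3*I*√3)*7) = 216*(21*I*√3) = 4536*I*√3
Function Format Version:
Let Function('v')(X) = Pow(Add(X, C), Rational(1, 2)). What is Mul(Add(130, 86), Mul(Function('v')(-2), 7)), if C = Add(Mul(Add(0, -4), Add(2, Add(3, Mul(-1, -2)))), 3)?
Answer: Mul(4536, I, Pow(3, Rational(1, 2))) ≈ Mul(7856.6, I)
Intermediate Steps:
C = -25 (C = Add(Mul(-4, Add(2, Add(3, 2))), 3) = Add(Mul(-4, Add(2, 5)), 3) = Add(Mul(-4, 7), 3) = Add(-28, 3) = -25)
Function('v')(X) = Pow(Add(-25, X), Rational(1, 2)) (Function('v')(X) = Pow(Add(X, -25), Rational(1, 2)) = Pow(Add(-25, X), Rational(1, 2)))
Mul(Add(130, 86), Mul(Function('v')(-2), 7)) = Mul(Add(130, 86), Mul(Pow(Add(-25, -2), Rational(1, 2)), 7)) = Mul(216, Mul(Pow(-27, Rational(1, 2)), 7)) = Mul(216, Mul(Mul(3, I, Pow(3, Rational(1, 2))), 7)) = Mul(216, Mul(21, I, Pow(3, Rational(1, 2)))) = Mul(4536, I, Pow(3, Rational(1, 2)))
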